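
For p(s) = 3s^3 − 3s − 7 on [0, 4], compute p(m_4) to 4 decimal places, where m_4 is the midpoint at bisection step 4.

m = 2, p(m) = 11 (+); new bracket [0, 2]
m = 1, p(m) = -7 (−); new bracket [1, 2]
m = 1.5, p(m) = -1.375 (−); new bracket [1.5, 2]
m = 1.75, p(m) = 3.8281 (+); new bracket [1.5, 1.75]

3.8281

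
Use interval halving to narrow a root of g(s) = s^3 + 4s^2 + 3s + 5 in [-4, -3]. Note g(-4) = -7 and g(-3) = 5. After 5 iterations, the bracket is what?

s = -3.5 gives g = 0.625, positive; keep [-4, -3.5]
s = -3.75 gives g = -2.734375, negative; keep [-3.75, -3.5]
s = -3.625 gives g = -0.947266, negative; keep [-3.625, -3.5]
s = -3.5625 gives g = -0.135, negative; keep [-3.5625, -3.5]
s = -3.53125 gives g = 0.2514, positive; keep [-3.5625, -3.53125]

[-3.5625, -3.53125]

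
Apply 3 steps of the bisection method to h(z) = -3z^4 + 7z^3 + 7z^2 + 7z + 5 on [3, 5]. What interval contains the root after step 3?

[3.25, 3.5]

midpoint 4: h = -175 < 0 → [3, 4]
midpoint 3.5: h = -34.8125 < 0 → [3, 3.5]
midpoint 3.25: h = 7.285156 > 0 → [3.25, 3.5]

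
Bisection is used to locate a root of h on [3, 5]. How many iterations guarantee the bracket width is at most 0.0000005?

22

Width after n steps is 2/2^n. Need 2^n ≥ 2/0.0000005 = 4000000.
2^21 = 2097152 < 4000000 ≤ 2^22 = 4194304, so n = 22.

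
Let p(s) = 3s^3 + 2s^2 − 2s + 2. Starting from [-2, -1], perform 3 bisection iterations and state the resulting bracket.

midpoint -1.5: p = -0.625 < 0 → [-1.5, -1]
midpoint -1.25: p = 1.765625 > 0 → [-1.5, -1.25]
midpoint -1.375: p = 0.732422 > 0 → [-1.5, -1.375]

[-1.5, -1.375]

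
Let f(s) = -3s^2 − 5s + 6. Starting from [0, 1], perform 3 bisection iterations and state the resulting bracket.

midpoint 0.5: f = 2.75 > 0 → [0.5, 1]
midpoint 0.75: f = 0.5625 > 0 → [0.75, 1]
midpoint 0.875: f = -0.671875 < 0 → [0.75, 0.875]

[0.75, 0.875]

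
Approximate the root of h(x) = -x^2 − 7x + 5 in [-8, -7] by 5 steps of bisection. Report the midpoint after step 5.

-7.65625

h(-7.5) = 1.25 > 0, so the root lies in [-8, -7.5]
h(-7.75) = -0.8125 < 0, so the root lies in [-7.75, -7.5]
h(-7.625) = 0.234375 > 0, so the root lies in [-7.75, -7.625]
h(-7.6875) = -0.2852 < 0, so the root lies in [-7.6875, -7.625]
h(-7.65625) = -0.0244 < 0, so the root lies in [-7.65625, -7.625]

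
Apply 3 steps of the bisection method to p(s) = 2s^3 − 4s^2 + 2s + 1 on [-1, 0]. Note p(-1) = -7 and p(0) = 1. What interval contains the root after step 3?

[-0.375, -0.25]

p(-0.5) = -1.25 < 0, so the root lies in [-0.5, 0]
p(-0.25) = 0.21875 > 0, so the root lies in [-0.5, -0.25]
p(-0.375) = -0.417969 < 0, so the root lies in [-0.375, -0.25]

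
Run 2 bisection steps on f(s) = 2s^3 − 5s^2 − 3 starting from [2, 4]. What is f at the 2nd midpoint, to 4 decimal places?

-3.0000

midpoint 3: f = 6 > 0 → [2, 3]
midpoint 2.5: f = -3 < 0 → [2.5, 3]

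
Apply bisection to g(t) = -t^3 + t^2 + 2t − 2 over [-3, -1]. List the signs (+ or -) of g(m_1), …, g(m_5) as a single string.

++--+

m = -2, g(m) = 6 (+); new bracket [-2, -1]
m = -1.5, g(m) = 0.625 (+); new bracket [-1.5, -1]
m = -1.25, g(m) = -0.984375 (−); new bracket [-1.5, -1.25]
m = -1.375, g(m) = -0.2598 (−); new bracket [-1.5, -1.375]
m = -1.4375, g(m) = 0.1619 (+); new bracket [-1.4375, -1.375]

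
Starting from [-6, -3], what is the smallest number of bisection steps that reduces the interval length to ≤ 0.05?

Width after n steps is 3/2^n. Need 2^n ≥ 3/0.05 = 60.
2^5 = 32 < 60 ≤ 2^6 = 64, so n = 6.

6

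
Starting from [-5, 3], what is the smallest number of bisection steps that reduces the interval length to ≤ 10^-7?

Width after n steps is 8/2^n. Need 2^n ≥ 8/10^-7 = 80000000.
2^26 = 67108864 < 80000000 ≤ 2^27 = 134217728, so n = 27.

27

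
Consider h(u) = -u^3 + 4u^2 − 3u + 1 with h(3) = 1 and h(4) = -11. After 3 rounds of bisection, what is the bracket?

[3.125, 3.25]

h(3.5) = -3.375 < 0, so the root lies in [3, 3.5]
h(3.25) = -0.828125 < 0, so the root lies in [3, 3.25]
h(3.125) = 0.169922 > 0, so the root lies in [3.125, 3.25]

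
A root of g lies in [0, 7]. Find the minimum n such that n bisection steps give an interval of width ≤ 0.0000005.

24

Width after n steps is 7/2^n. Need 2^n ≥ 7/0.0000005 = 14000000.
2^23 = 8388608 < 14000000 ≤ 2^24 = 16777216, so n = 24.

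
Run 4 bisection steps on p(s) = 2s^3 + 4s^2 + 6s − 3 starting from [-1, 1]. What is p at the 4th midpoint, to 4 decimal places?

-0.0820

m = 0, p(m) = -3 (−); new bracket [0, 1]
m = 0.5, p(m) = 1.25 (+); new bracket [0, 0.5]
m = 0.25, p(m) = -1.21875 (−); new bracket [0.25, 0.5]
m = 0.375, p(m) = -0.082 (−); new bracket [0.375, 0.5]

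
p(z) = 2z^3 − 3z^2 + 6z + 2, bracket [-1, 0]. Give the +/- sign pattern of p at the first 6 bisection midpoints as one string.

m = -0.5, p(m) = -2 (−); new bracket [-0.5, 0]
m = -0.25, p(m) = 0.28125 (+); new bracket [-0.5, -0.25]
m = -0.375, p(m) = -0.777344 (−); new bracket [-0.375, -0.25]
m = -0.3125, p(m) = -0.229 (−); new bracket [-0.3125, -0.25]
m = -0.28125, p(m) = 0.0307 (+); new bracket [-0.3125, -0.28125]
m = -0.296875, p(m) = -0.098 (−); new bracket [-0.296875, -0.28125]

-+--+-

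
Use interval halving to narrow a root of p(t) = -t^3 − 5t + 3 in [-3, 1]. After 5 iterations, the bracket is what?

midpoint -1: p = 9 > 0 → [-1, 1]
midpoint 0: p = 3 > 0 → [0, 1]
midpoint 0.5: p = 0.375 > 0 → [0.5, 1]
midpoint 0.75: p = -1.1719 < 0 → [0.5, 0.75]
midpoint 0.625: p = -0.3691 < 0 → [0.5, 0.625]

[0.5, 0.625]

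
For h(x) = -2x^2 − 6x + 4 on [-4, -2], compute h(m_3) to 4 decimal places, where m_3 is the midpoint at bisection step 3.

-1.6250

x = -3 gives h = 4, positive; keep [-4, -3]
x = -3.5 gives h = 0.5, positive; keep [-4, -3.5]
x = -3.75 gives h = -1.625, negative; keep [-3.75, -3.5]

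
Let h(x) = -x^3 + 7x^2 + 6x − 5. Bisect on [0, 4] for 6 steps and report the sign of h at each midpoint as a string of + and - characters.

midpoint 2: h = 27 > 0 → [0, 2]
midpoint 1: h = 7 > 0 → [0, 1]
midpoint 0.5: h = -0.375 < 0 → [0.5, 1]
midpoint 0.75: h = 3.0156 > 0 → [0.5, 0.75]
midpoint 0.625: h = 1.2402 > 0 → [0.5, 0.625]
midpoint 0.5625: h = 0.4119 > 0 → [0.5, 0.5625]

++-+++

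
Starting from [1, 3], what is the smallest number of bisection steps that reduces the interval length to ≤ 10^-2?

8

Width after n steps is 2/2^n. Need 2^n ≥ 2/10^-2 = 200.
2^7 = 128 < 200 ≤ 2^8 = 256, so n = 8.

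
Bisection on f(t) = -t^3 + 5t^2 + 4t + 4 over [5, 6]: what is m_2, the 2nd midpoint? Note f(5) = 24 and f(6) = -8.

m = 5.5, f(m) = 10.875 (+); new bracket [5.5, 6]
m = 5.75, f(m) = 2.203125 (+); new bracket [5.75, 6]

5.75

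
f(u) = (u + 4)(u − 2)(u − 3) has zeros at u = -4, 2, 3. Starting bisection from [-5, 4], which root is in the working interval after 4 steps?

-4

m = -0.5, f(m) = 30.625 (+); new bracket [-5, -0.5]
m = -2.75, f(m) = 34.140625 (+); new bracket [-5, -2.75]
m = -3.875, f(m) = 5.048828 (+); new bracket [-5, -3.875]
m = -4.4375, f(m) = -20.947 (−); new bracket [-4.4375, -3.875]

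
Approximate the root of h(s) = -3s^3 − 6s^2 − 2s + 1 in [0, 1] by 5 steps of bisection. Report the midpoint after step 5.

m = 0.5, h(m) = -1.875 (−); new bracket [0, 0.5]
m = 0.25, h(m) = 0.078125 (+); new bracket [0.25, 0.5]
m = 0.375, h(m) = -0.751953 (−); new bracket [0.25, 0.375]
m = 0.3125, h(m) = -0.3025 (−); new bracket [0.25, 0.3125]
m = 0.28125, h(m) = -0.1039 (−); new bracket [0.25, 0.28125]

0.28125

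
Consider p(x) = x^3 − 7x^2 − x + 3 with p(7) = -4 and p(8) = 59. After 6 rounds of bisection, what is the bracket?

[7.078125, 7.09375]

x = 7.5 gives p = 23.625, positive; keep [7, 7.5]
x = 7.25 gives p = 8.890625, positive; keep [7, 7.25]
x = 7.125 gives p = 2.220703, positive; keep [7, 7.125]
x = 7.0625 gives p = -0.9451, negative; keep [7.0625, 7.125]
x = 7.09375 gives p = 0.6239, positive; keep [7.0625, 7.09375]
x = 7.078125 gives p = -0.1641, negative; keep [7.078125, 7.09375]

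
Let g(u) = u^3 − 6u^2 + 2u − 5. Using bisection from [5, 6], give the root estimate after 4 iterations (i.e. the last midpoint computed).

midpoint 5.5: g = -9.125 < 0 → [5.5, 6]
midpoint 5.75: g = -1.765625 < 0 → [5.75, 6]
midpoint 5.875: g = 2.435547 > 0 → [5.75, 5.875]
midpoint 5.8125: g = 0.2903 > 0 → [5.75, 5.8125]

5.8125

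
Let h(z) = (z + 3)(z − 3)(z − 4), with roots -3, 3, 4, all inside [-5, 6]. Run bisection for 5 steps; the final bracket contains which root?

midpoint 0.5: h = 30.625 > 0 → [-5, 0.5]
midpoint -2.25: h = 24.609375 > 0 → [-5, -2.25]
midpoint -3.625: h = -31.572266 < 0 → [-3.625, -2.25]
midpoint -2.9375: h = 2.5745 > 0 → [-3.625, -2.9375]
midpoint -3.28125: h = -12.8631 < 0 → [-3.28125, -2.9375]

-3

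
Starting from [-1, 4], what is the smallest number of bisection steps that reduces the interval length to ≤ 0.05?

Width after n steps is 5/2^n. Need 2^n ≥ 5/0.05 = 100.
2^6 = 64 < 100 ≤ 2^7 = 128, so n = 7.

7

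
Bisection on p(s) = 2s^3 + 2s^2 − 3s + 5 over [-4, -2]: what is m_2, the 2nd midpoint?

-2.5

m = -3, p(m) = -22 (−); new bracket [-3, -2]
m = -2.5, p(m) = -6.25 (−); new bracket [-2.5, -2]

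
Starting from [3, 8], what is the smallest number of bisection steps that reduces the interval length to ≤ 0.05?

7

Width after n steps is 5/2^n. Need 2^n ≥ 5/0.05 = 100.
2^6 = 64 < 100 ≤ 2^7 = 128, so n = 7.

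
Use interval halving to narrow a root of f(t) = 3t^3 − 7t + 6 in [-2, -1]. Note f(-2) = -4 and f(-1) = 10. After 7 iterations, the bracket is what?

t = -1.5 gives f = 6.375, positive; keep [-2, -1.5]
t = -1.75 gives f = 2.171875, positive; keep [-2, -1.75]
t = -1.875 gives f = -0.650391, negative; keep [-1.875, -1.75]
t = -1.8125 gives f = 0.8245, positive; keep [-1.875, -1.8125]
t = -1.84375 gives f = 0.1032, positive; keep [-1.875, -1.84375]
t = -1.859375 gives f = -0.2695, negative; keep [-1.859375, -1.84375]
t = -1.8515625 gives f = -0.0821, negative; keep [-1.8515625, -1.84375]

[-1.8515625, -1.84375]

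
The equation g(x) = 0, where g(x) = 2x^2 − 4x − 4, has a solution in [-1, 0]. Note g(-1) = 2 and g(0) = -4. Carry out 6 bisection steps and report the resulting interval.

x = -0.5 gives g = -1.5, negative; keep [-1, -0.5]
x = -0.75 gives g = 0.125, positive; keep [-0.75, -0.5]
x = -0.625 gives g = -0.71875, negative; keep [-0.75, -0.625]
x = -0.6875 gives g = -0.3047, negative; keep [-0.75, -0.6875]
x = -0.71875 gives g = -0.0918, negative; keep [-0.75, -0.71875]
x = -0.734375 gives g = 0.0161, positive; keep [-0.734375, -0.71875]

[-0.734375, -0.71875]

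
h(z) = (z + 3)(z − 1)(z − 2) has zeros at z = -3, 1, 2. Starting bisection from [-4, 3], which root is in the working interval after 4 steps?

h(-0.5) = 9.375 > 0, so the root lies in [-4, -0.5]
h(-2.25) = 10.359375 > 0, so the root lies in [-4, -2.25]
h(-3.125) = -2.642578 < 0, so the root lies in [-3.125, -2.25]
h(-2.6875) = 5.4016 > 0, so the root lies in [-3.125, -2.6875]

-3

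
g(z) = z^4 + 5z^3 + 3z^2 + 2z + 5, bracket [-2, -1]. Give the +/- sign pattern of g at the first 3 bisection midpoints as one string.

z = -1.5 gives g = -3.0625, negative; keep [-1.5, -1]
z = -1.25 gives g = -0.136719, negative; keep [-1.25, -1]
z = -1.125 gives g = 1.029541, positive; keep [-1.25, -1.125]

--+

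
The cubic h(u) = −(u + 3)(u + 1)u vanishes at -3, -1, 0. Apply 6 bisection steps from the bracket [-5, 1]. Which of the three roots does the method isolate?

-3

h(-2) = -2 < 0, so the root lies in [-5, -2]
h(-3.5) = 4.375 > 0, so the root lies in [-3.5, -2]
h(-2.75) = -1.203125 < 0, so the root lies in [-3.5, -2.75]
h(-3.125) = 0.8301 > 0, so the root lies in [-3.125, -2.75]
h(-2.9375) = -0.3557 < 0, so the root lies in [-3.125, -2.9375]
h(-3.03125) = 0.1924 > 0, so the root lies in [-3.03125, -2.9375]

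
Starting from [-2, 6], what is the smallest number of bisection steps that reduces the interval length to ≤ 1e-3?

Width after n steps is 8/2^n. Need 2^n ≥ 8/1e-3 = 8000.
2^12 = 4096 < 8000 ≤ 2^13 = 8192, so n = 13.

13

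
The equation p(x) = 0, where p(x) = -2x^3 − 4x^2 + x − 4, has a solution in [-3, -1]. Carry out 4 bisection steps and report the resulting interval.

m = -2, p(m) = -6 (−); new bracket [-3, -2]
m = -2.5, p(m) = -0.25 (−); new bracket [-3, -2.5]
m = -2.75, p(m) = 4.59375 (+); new bracket [-2.75, -2.5]
m = -2.625, p(m) = 1.9883 (+); new bracket [-2.625, -2.5]

[-2.625, -2.5]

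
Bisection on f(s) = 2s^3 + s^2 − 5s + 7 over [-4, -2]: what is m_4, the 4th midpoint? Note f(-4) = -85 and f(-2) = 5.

m = -3, f(m) = -23 (−); new bracket [-3, -2]
m = -2.5, f(m) = -5.5 (−); new bracket [-2.5, -2]
m = -2.25, f(m) = 0.53125 (+); new bracket [-2.5, -2.25]
m = -2.375, f(m) = -2.2773 (−); new bracket [-2.375, -2.25]

-2.375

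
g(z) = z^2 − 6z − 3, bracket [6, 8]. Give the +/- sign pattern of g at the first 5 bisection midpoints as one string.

midpoint 7: g = 4 > 0 → [6, 7]
midpoint 6.5: g = 0.25 > 0 → [6, 6.5]
midpoint 6.25: g = -1.4375 < 0 → [6.25, 6.5]
midpoint 6.375: g = -0.6094 < 0 → [6.375, 6.5]
midpoint 6.4375: g = -0.1836 < 0 → [6.4375, 6.5]

++---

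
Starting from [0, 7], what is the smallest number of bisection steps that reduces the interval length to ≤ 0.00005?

Width after n steps is 7/2^n. Need 2^n ≥ 7/0.00005 = 140000.
2^17 = 131072 < 140000 ≤ 2^18 = 262144, so n = 18.

18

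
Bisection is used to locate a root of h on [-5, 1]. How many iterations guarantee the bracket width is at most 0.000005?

21

Width after n steps is 6/2^n. Need 2^n ≥ 6/0.000005 = 1200000.
2^20 = 1048576 < 1200000 ≤ 2^21 = 2097152, so n = 21.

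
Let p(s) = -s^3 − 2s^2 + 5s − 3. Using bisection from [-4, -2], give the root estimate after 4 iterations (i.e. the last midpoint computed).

m = -3, p(m) = -9 (−); new bracket [-4, -3]
m = -3.5, p(m) = -2.125 (−); new bracket [-4, -3.5]
m = -3.75, p(m) = 2.859375 (+); new bracket [-3.75, -3.5]
m = -3.625, p(m) = 0.2285 (+); new bracket [-3.625, -3.5]

-3.625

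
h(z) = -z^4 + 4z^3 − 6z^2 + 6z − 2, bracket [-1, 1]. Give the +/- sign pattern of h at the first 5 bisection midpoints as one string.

--+++

h(0) = -2 < 0, so the root lies in [0, 1]
h(0.5) = -0.0625 < 0, so the root lies in [0.5, 1]
h(0.75) = 0.496094 > 0, so the root lies in [0.5, 0.75]
h(0.625) = 0.2302 > 0, so the root lies in [0.5, 0.625]
h(0.5625) = 0.0884 > 0, so the root lies in [0.5, 0.5625]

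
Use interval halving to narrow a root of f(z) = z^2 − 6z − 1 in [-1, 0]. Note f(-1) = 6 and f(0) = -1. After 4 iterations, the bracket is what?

[-0.1875, -0.125]

f(-0.5) = 2.25 > 0, so the root lies in [-0.5, 0]
f(-0.25) = 0.5625 > 0, so the root lies in [-0.25, 0]
f(-0.125) = -0.234375 < 0, so the root lies in [-0.25, -0.125]
f(-0.1875) = 0.1602 > 0, so the root lies in [-0.1875, -0.125]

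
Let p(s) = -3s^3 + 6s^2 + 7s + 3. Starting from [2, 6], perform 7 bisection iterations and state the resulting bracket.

p(4) = -65 < 0, so the root lies in [2, 4]
p(3) = -3 < 0, so the root lies in [2, 3]
p(2.5) = 11.125 > 0, so the root lies in [2.5, 3]
p(2.75) = 5.2344 > 0, so the root lies in [2.75, 3]
p(2.875) = 1.4277 > 0, so the root lies in [2.875, 3]
p(2.9375) = -0.7063 < 0, so the root lies in [2.875, 2.9375]
p(2.90625) = 0.3804 > 0, so the root lies in [2.90625, 2.9375]

[2.90625, 2.9375]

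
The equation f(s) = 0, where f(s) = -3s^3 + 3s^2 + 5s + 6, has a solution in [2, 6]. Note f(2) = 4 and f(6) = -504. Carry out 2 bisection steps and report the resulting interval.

[2, 3]

s = 4 gives f = -118, negative; keep [2, 4]
s = 3 gives f = -33, negative; keep [2, 3]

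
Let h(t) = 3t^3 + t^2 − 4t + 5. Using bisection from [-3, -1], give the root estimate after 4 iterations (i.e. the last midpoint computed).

h(-2) = -7 < 0, so the root lies in [-2, -1]
h(-1.5) = 3.125 > 0, so the root lies in [-2, -1.5]
h(-1.75) = -1.015625 < 0, so the root lies in [-1.75, -1.5]
h(-1.625) = 1.2676 > 0, so the root lies in [-1.75, -1.625]

-1.625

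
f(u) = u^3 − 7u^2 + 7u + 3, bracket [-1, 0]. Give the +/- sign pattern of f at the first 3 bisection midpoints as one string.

midpoint -0.5: f = -2.375 < 0 → [-0.5, 0]
midpoint -0.25: f = 0.796875 > 0 → [-0.5, -0.25]
midpoint -0.375: f = -0.662109 < 0 → [-0.375, -0.25]

-+-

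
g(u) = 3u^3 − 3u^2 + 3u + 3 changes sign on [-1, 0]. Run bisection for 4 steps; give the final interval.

midpoint -0.5: g = 0.375 > 0 → [-1, -0.5]
midpoint -0.75: g = -2.203125 < 0 → [-0.75, -0.5]
midpoint -0.625: g = -0.779297 < 0 → [-0.625, -0.5]
midpoint -0.5625: g = -0.1707 < 0 → [-0.5625, -0.5]

[-0.5625, -0.5]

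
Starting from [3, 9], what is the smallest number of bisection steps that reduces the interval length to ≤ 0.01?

Width after n steps is 6/2^n. Need 2^n ≥ 6/0.01 = 600.
2^9 = 512 < 600 ≤ 2^10 = 1024, so n = 10.

10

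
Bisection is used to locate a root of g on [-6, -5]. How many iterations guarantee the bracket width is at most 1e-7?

24

Width after n steps is 1/2^n. Need 2^n ≥ 1/1e-7 = 10000000.
2^23 = 8388608 < 10000000 ≤ 2^24 = 16777216, so n = 24.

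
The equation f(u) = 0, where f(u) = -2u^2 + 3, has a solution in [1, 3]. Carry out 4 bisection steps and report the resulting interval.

[1.125, 1.25]

u = 2 gives f = -5, negative; keep [1, 2]
u = 1.5 gives f = -1.5, negative; keep [1, 1.5]
u = 1.25 gives f = -0.125, negative; keep [1, 1.25]
u = 1.125 gives f = 0.4688, positive; keep [1.125, 1.25]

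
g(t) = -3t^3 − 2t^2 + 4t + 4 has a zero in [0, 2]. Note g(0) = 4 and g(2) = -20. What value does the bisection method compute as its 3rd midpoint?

1.25

m = 1, g(m) = 3 (+); new bracket [1, 2]
m = 1.5, g(m) = -4.625 (−); new bracket [1, 1.5]
m = 1.25, g(m) = 0.015625 (+); new bracket [1.25, 1.5]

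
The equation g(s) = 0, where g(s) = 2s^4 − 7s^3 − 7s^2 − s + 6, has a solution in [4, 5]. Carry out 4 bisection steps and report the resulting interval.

s = 4.5 gives g = 42, positive; keep [4, 4.5]
s = 4.25 gives g = -9.539062, negative; keep [4.25, 4.5]
s = 4.375 gives g = 14.186035, positive; keep [4.25, 4.375]
s = 4.3125 gives g = 1.8328, positive; keep [4.25, 4.3125]

[4.25, 4.3125]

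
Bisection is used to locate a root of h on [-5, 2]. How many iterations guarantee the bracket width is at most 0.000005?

21

Width after n steps is 7/2^n. Need 2^n ≥ 7/0.000005 = 1400000.
2^20 = 1048576 < 1400000 ≤ 2^21 = 2097152, so n = 21.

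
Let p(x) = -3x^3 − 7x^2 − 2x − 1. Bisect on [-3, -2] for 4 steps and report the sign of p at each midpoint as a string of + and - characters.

x = -2.5 gives p = 7.125, positive; keep [-2.5, -2]
x = -2.25 gives p = 2.234375, positive; keep [-2.25, -2]
x = -2.125 gives p = 0.427734, positive; keep [-2.125, -2]
x = -2.0625 gives p = -0.3313, negative; keep [-2.125, -2.0625]

+++-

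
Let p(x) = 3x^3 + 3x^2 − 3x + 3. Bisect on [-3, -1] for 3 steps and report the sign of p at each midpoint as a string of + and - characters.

-++

x = -2 gives p = -3, negative; keep [-2, -1]
x = -1.5 gives p = 4.125, positive; keep [-2, -1.5]
x = -1.75 gives p = 1.359375, positive; keep [-2, -1.75]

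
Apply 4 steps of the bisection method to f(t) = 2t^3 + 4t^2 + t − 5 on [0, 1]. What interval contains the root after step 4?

f(0.5) = -3.25 < 0, so the root lies in [0.5, 1]
f(0.75) = -1.15625 < 0, so the root lies in [0.75, 1]
f(0.875) = 0.277344 > 0, so the root lies in [0.75, 0.875]
f(0.8125) = -0.4741 < 0, so the root lies in [0.8125, 0.875]

[0.8125, 0.875]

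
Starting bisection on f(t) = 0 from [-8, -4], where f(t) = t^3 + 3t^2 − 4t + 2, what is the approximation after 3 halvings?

-4.5

f(-6) = -82 < 0, so the root lies in [-6, -4]
f(-5) = -28 < 0, so the root lies in [-5, -4]
f(-4.5) = -10.375 < 0, so the root lies in [-4.5, -4]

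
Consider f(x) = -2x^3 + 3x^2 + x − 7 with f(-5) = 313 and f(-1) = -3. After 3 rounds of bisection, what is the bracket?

[-1.5, -1]

x = -3 gives f = 71, positive; keep [-3, -1]
x = -2 gives f = 19, positive; keep [-2, -1]
x = -1.5 gives f = 5, positive; keep [-1.5, -1]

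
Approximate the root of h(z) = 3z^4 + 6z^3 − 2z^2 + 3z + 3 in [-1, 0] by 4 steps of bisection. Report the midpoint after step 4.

midpoint -0.5: h = 0.4375 > 0 → [-1, -0.5]
midpoint -0.75: h = -1.957031 < 0 → [-0.75, -0.5]
midpoint -0.625: h = -0.66333 < 0 → [-0.625, -0.5]
midpoint -0.5625: h = -0.0878 < 0 → [-0.5625, -0.5]

-0.5625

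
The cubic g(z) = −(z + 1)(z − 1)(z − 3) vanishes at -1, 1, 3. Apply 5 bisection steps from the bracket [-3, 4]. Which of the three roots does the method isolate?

-1

midpoint 0.5: g = -1.875 < 0 → [-3, 0.5]
midpoint -1.25: g = 2.390625 > 0 → [-1.25, 0.5]
midpoint -0.375: g = -2.900391 < 0 → [-1.25, -0.375]
midpoint -0.8125: g = -1.2957 < 0 → [-1.25, -0.8125]
midpoint -1.03125: g = 0.2559 > 0 → [-1.03125, -0.8125]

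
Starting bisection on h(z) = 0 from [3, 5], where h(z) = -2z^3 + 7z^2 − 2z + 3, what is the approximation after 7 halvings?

midpoint 4: h = -21 < 0 → [3, 4]
midpoint 3.5: h = -4 < 0 → [3, 3.5]
midpoint 3.25: h = 1.78125 > 0 → [3.25, 3.5]
midpoint 3.375: h = -0.9023 < 0 → [3.25, 3.375]
midpoint 3.3125: h = 0.4897 > 0 → [3.3125, 3.375]
midpoint 3.34375: h = -0.1935 < 0 → [3.3125, 3.34375]
midpoint 3.328125: h = 0.1513 > 0 → [3.328125, 3.34375]

3.328125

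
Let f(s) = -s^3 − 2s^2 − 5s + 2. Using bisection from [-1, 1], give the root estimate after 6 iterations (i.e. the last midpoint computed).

m = 0, f(m) = 2 (+); new bracket [0, 1]
m = 0.5, f(m) = -1.125 (−); new bracket [0, 0.5]
m = 0.25, f(m) = 0.609375 (+); new bracket [0.25, 0.5]
m = 0.375, f(m) = -0.209 (−); new bracket [0.25, 0.375]
m = 0.3125, f(m) = 0.2117 (+); new bracket [0.3125, 0.375]
m = 0.34375, f(m) = 0.0043 (+); new bracket [0.34375, 0.375]

0.34375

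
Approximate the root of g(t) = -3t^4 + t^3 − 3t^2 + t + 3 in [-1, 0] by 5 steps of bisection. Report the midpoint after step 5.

-0.65625

m = -0.5, g(m) = 1.4375 (+); new bracket [-1, -0.5]
m = -0.75, g(m) = -0.808594 (−); new bracket [-0.75, -0.5]
m = -0.625, g(m) = 0.501221 (+); new bracket [-0.75, -0.625]
m = -0.6875, g(m) = -0.1006 (−); new bracket [-0.6875, -0.625]
m = -0.65625, g(m) = 0.2127 (+); new bracket [-0.6875, -0.65625]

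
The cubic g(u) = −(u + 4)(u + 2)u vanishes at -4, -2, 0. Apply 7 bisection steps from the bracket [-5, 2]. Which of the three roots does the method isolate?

0

m = -1.5, g(m) = 1.875 (+); new bracket [-1.5, 2]
m = 0.25, g(m) = -2.390625 (−); new bracket [-1.5, 0.25]
m = -0.625, g(m) = 2.900391 (+); new bracket [-0.625, 0.25]
m = -0.1875, g(m) = 1.2957 (+); new bracket [-0.1875, 0.25]
m = 0.03125, g(m) = -0.2559 (−); new bracket [-0.1875, 0.03125]
m = -0.078125, g(m) = 0.5889 (+); new bracket [-0.078125, 0.03125]
m = -0.0234375, g(m) = 0.1842 (+); new bracket [-0.0234375, 0.03125]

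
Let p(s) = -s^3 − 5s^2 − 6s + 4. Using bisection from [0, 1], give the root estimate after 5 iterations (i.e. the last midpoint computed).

p(0.5) = -0.375 < 0, so the root lies in [0, 0.5]
p(0.25) = 2.171875 > 0, so the root lies in [0.25, 0.5]
p(0.375) = 0.994141 > 0, so the root lies in [0.375, 0.5]
p(0.4375) = 0.3342 > 0, so the root lies in [0.4375, 0.5]
p(0.46875) = -0.0141 < 0, so the root lies in [0.4375, 0.46875]

0.46875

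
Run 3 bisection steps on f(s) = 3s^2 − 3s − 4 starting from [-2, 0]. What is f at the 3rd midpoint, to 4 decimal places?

m = -1, f(m) = 2 (+); new bracket [-1, 0]
m = -0.5, f(m) = -1.75 (−); new bracket [-1, -0.5]
m = -0.75, f(m) = -0.0625 (−); new bracket [-1, -0.75]

-0.0625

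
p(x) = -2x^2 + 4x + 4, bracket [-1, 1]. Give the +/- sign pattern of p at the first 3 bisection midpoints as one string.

++-

p(0) = 4 > 0, so the root lies in [-1, 0]
p(-0.5) = 1.5 > 0, so the root lies in [-1, -0.5]
p(-0.75) = -0.125 < 0, so the root lies in [-0.75, -0.5]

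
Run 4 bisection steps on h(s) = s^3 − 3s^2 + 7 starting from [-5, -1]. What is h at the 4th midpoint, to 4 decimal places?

0.3594

h(-3) = -47 < 0, so the root lies in [-3, -1]
h(-2) = -13 < 0, so the root lies in [-2, -1]
h(-1.5) = -3.125 < 0, so the root lies in [-1.5, -1]
h(-1.25) = 0.3594 > 0, so the root lies in [-1.5, -1.25]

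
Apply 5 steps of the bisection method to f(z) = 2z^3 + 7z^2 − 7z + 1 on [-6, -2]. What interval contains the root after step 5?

midpoint -4: f = 13 > 0 → [-6, -4]
midpoint -5: f = -39 < 0 → [-5, -4]
midpoint -4.5: f = -8 < 0 → [-4.5, -4]
midpoint -4.25: f = 3.6562 > 0 → [-4.5, -4.25]
midpoint -4.375: f = -1.8711 < 0 → [-4.375, -4.25]

[-4.375, -4.25]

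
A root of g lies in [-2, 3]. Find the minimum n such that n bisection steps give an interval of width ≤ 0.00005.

Width after n steps is 5/2^n. Need 2^n ≥ 5/0.00005 = 100000.
2^16 = 65536 < 100000 ≤ 2^17 = 131072, so n = 17.

17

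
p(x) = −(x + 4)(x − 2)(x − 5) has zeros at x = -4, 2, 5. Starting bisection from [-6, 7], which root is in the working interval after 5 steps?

p(0.5) = -30.375 < 0, so the root lies in [-6, 0.5]
p(-2.75) = -46.015625 < 0, so the root lies in [-6, -2.75]
p(-4.375) = 22.412109 > 0, so the root lies in [-4.375, -2.75]
p(-3.5625) = -20.8376 < 0, so the root lies in [-4.375, -3.5625]
p(-3.96875) = -1.6729 < 0, so the root lies in [-4.375, -3.96875]

-4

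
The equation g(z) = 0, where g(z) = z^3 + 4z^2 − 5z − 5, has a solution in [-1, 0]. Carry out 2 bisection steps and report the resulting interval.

[-0.75, -0.5]

m = -0.5, g(m) = -1.625 (−); new bracket [-1, -0.5]
m = -0.75, g(m) = 0.578125 (+); new bracket [-0.75, -0.5]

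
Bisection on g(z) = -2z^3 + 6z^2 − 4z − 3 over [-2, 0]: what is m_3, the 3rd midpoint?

-0.25

g(-1) = 9 > 0, so the root lies in [-1, 0]
g(-0.5) = 0.75 > 0, so the root lies in [-0.5, 0]
g(-0.25) = -1.59375 < 0, so the root lies in [-0.5, -0.25]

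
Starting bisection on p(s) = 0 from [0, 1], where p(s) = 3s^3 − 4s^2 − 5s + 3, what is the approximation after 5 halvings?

0.46875

midpoint 0.5: p = -0.125 < 0 → [0, 0.5]
midpoint 0.25: p = 1.546875 > 0 → [0.25, 0.5]
midpoint 0.375: p = 0.720703 > 0 → [0.375, 0.5]
midpoint 0.4375: p = 0.2981 > 0 → [0.4375, 0.5]
midpoint 0.46875: p = 0.0863 > 0 → [0.46875, 0.5]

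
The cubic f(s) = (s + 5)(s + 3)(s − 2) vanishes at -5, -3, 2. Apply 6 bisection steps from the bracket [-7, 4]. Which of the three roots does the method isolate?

s = -1.5 gives f = -18.375, negative; keep [-1.5, 4]
s = 1.25 gives f = -19.921875, negative; keep [1.25, 4]
s = 2.625 gives f = 26.806641, positive; keep [1.25, 2.625]
s = 1.9375 gives f = -2.1409, negative; keep [1.9375, 2.625]
s = 2.28125 gives f = 10.8152, positive; keep [1.9375, 2.28125]
s = 2.109375 gives f = 3.973, positive; keep [1.9375, 2.109375]

2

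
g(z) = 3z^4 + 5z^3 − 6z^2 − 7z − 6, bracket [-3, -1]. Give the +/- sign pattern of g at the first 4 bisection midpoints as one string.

-+-+

m = -2, g(m) = -8 (−); new bracket [-3, -2]
m = -2.5, g(m) = 13.0625 (+); new bracket [-2.5, -2]
m = -2.25, g(m) = -0.691406 (−); new bracket [-2.5, -2.25]
m = -2.375, g(m) = 5.2488 (+); new bracket [-2.375, -2.25]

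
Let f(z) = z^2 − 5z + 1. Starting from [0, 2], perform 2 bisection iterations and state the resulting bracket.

[0, 0.5]

m = 1, f(m) = -3 (−); new bracket [0, 1]
m = 0.5, f(m) = -1.25 (−); new bracket [0, 0.5]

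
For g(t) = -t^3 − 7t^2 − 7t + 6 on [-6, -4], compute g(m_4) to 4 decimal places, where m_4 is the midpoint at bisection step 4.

1.8691

t = -5 gives g = -9, negative; keep [-6, -5]
t = -5.5 gives g = -0.875, negative; keep [-6, -5.5]
t = -5.75 gives g = 4.921875, positive; keep [-5.75, -5.5]
t = -5.625 gives g = 1.8691, positive; keep [-5.625, -5.5]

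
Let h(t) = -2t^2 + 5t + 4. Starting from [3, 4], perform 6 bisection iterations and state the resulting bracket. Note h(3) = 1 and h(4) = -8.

[3.125, 3.140625]

m = 3.5, h(m) = -3 (−); new bracket [3, 3.5]
m = 3.25, h(m) = -0.875 (−); new bracket [3, 3.25]
m = 3.125, h(m) = 0.09375 (+); new bracket [3.125, 3.25]
m = 3.1875, h(m) = -0.3828 (−); new bracket [3.125, 3.1875]
m = 3.15625, h(m) = -0.1426 (−); new bracket [3.125, 3.15625]
m = 3.140625, h(m) = -0.0239 (−); new bracket [3.125, 3.140625]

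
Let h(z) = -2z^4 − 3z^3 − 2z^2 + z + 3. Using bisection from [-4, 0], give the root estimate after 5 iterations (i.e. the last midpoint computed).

-1.125

midpoint -2: h = -15 < 0 → [-2, 0]
midpoint -1: h = 1 > 0 → [-2, -1]
midpoint -1.5: h = -3 < 0 → [-1.5, -1]
midpoint -1.25: h = -0.3984 < 0 → [-1.25, -1]
midpoint -1.125: h = 0.4116 > 0 → [-1.25, -1.125]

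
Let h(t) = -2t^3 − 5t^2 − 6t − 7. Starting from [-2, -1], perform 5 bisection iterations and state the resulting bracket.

midpoint -1.5: h = -2.5 < 0 → [-2, -1.5]
midpoint -1.75: h = -1.09375 < 0 → [-2, -1.75]
midpoint -1.875: h = -0.144531 < 0 → [-2, -1.875]
midpoint -1.9375: h = 0.4019 > 0 → [-1.9375, -1.875]
midpoint -1.90625: h = 0.1224 > 0 → [-1.90625, -1.875]

[-1.90625, -1.875]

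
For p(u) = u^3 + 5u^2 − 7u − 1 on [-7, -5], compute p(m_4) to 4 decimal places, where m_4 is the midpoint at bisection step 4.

p(-6) = 5 > 0, so the root lies in [-7, -6]
p(-6.5) = -18.875 < 0, so the root lies in [-6.5, -6]
p(-6.25) = -6.078125 < 0, so the root lies in [-6.25, -6]
p(-6.125) = -0.3301 < 0, so the root lies in [-6.125, -6]

-0.3301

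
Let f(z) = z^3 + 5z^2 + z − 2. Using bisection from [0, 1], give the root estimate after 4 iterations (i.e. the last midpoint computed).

0.5625

z = 0.5 gives f = -0.125, negative; keep [0.5, 1]
z = 0.75 gives f = 1.984375, positive; keep [0.5, 0.75]
z = 0.625 gives f = 0.822266, positive; keep [0.5, 0.625]
z = 0.5625 gives f = 0.3225, positive; keep [0.5, 0.5625]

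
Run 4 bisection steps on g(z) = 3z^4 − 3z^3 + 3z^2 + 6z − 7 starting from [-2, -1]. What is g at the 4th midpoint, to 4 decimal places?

m = -1.5, g(m) = 16.0625 (+); new bracket [-1.5, -1]
m = -1.25, g(m) = 3.371094 (+); new bracket [-1.25, -1]
m = -1.125, g(m) = -0.876221 (−); new bracket [-1.25, -1.125]
m = -1.1875, g(m) = 1.0948 (+); new bracket [-1.1875, -1.125]

1.0948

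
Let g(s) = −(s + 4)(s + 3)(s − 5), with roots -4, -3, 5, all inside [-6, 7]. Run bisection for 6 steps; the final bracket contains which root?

m = 0.5, g(m) = 70.875 (+); new bracket [0.5, 7]
m = 3.75, g(m) = 65.390625 (+); new bracket [3.75, 7]
m = 5.375, g(m) = -29.443359 (−); new bracket [3.75, 5.375]
m = 4.5625, g(m) = 28.3298 (+); new bracket [4.5625, 5.375]
m = 4.96875, g(m) = 2.2334 (+); new bracket [4.96875, 5.375]
m = 5.171875, g(m) = -12.8823 (−); new bracket [4.96875, 5.171875]

5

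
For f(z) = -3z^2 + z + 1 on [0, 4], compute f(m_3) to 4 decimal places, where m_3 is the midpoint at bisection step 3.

midpoint 2: f = -9 < 0 → [0, 2]
midpoint 1: f = -1 < 0 → [0, 1]
midpoint 0.5: f = 0.75 > 0 → [0.5, 1]

0.7500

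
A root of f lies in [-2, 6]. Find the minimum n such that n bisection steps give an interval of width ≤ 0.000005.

Width after n steps is 8/2^n. Need 2^n ≥ 8/0.000005 = 1600000.
2^20 = 1048576 < 1600000 ≤ 2^21 = 2097152, so n = 21.

21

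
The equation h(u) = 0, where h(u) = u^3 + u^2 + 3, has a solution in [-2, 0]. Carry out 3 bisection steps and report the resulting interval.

u = -1 gives h = 3, positive; keep [-2, -1]
u = -1.5 gives h = 1.875, positive; keep [-2, -1.5]
u = -1.75 gives h = 0.703125, positive; keep [-2, -1.75]

[-2, -1.75]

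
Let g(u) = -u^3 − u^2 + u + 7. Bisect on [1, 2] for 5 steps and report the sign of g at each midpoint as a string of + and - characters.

++---

u = 1.5 gives g = 2.875, positive; keep [1.5, 2]
u = 1.75 gives g = 0.328125, positive; keep [1.75, 2]
u = 1.875 gives g = -1.232422, negative; keep [1.75, 1.875]
u = 1.8125 gives g = -0.427, negative; keep [1.75, 1.8125]
u = 1.78125 gives g = -0.0432, negative; keep [1.75, 1.78125]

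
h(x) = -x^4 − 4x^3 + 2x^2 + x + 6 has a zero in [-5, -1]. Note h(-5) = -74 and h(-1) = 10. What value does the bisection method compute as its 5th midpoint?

x = -3 gives h = 48, positive; keep [-5, -3]
x = -4 gives h = 34, positive; keep [-5, -4]
x = -4.5 gives h = -3.5625, negative; keep [-4.5, -4]
x = -4.25 gives h = 18.6836, positive; keep [-4.5, -4.25]
x = -4.375 gives h = 8.5037, positive; keep [-4.5, -4.375]

-4.375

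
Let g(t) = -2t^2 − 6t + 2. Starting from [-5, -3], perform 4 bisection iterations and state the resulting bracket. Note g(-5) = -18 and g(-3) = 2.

midpoint -4: g = -6 < 0 → [-4, -3]
midpoint -3.5: g = -1.5 < 0 → [-3.5, -3]
midpoint -3.25: g = 0.375 > 0 → [-3.5, -3.25]
midpoint -3.375: g = -0.5312 < 0 → [-3.375, -3.25]

[-3.375, -3.25]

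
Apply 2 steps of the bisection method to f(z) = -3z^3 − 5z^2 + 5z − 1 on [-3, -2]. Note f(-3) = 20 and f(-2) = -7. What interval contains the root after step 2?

midpoint -2.5: f = 2.125 > 0 → [-2.5, -2]
midpoint -2.25: f = -3.390625 < 0 → [-2.5, -2.25]

[-2.5, -2.25]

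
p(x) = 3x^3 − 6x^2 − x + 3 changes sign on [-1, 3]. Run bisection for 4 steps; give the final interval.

midpoint 1: p = -1 < 0 → [1, 3]
midpoint 2: p = 1 > 0 → [1, 2]
midpoint 1.5: p = -1.875 < 0 → [1.5, 2]
midpoint 1.75: p = -1.0469 < 0 → [1.75, 2]

[1.75, 2]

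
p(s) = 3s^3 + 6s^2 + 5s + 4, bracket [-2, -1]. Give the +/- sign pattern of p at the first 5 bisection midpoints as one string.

-++++

s = -1.5 gives p = -0.125, negative; keep [-1.5, -1]
s = -1.25 gives p = 1.265625, positive; keep [-1.5, -1.25]
s = -1.375 gives p = 0.669922, positive; keep [-1.5, -1.375]
s = -1.4375 gives p = 0.2996, positive; keep [-1.5, -1.4375]
s = -1.46875 gives p = 0.0943, positive; keep [-1.5, -1.46875]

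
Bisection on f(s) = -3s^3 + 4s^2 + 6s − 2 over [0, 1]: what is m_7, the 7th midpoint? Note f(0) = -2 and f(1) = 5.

0.2890625

f(0.5) = 1.625 > 0, so the root lies in [0, 0.5]
f(0.25) = -0.296875 < 0, so the root lies in [0.25, 0.5]
f(0.375) = 0.654297 > 0, so the root lies in [0.25, 0.375]
f(0.3125) = 0.1741 > 0, so the root lies in [0.25, 0.3125]
f(0.28125) = -0.0628 < 0, so the root lies in [0.28125, 0.3125]
f(0.296875) = 0.0553 > 0, so the root lies in [0.28125, 0.296875]
f(0.2890625) = -0.0039 < 0, so the root lies in [0.2890625, 0.296875]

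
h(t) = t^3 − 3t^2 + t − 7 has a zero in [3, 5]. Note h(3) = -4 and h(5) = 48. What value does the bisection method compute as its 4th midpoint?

3.375

midpoint 4: h = 13 > 0 → [3, 4]
midpoint 3.5: h = 2.625 > 0 → [3, 3.5]
midpoint 3.25: h = -1.109375 < 0 → [3.25, 3.5]
midpoint 3.375: h = 0.6465 > 0 → [3.25, 3.375]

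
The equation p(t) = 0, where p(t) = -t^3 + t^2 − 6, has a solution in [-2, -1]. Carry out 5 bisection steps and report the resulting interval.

[-1.5625, -1.53125]

midpoint -1.5: p = -0.375 < 0 → [-2, -1.5]
midpoint -1.75: p = 2.421875 > 0 → [-1.75, -1.5]
midpoint -1.625: p = 0.931641 > 0 → [-1.625, -1.5]
midpoint -1.5625: p = 0.2561 > 0 → [-1.5625, -1.5]
midpoint -1.53125: p = -0.0649 < 0 → [-1.5625, -1.53125]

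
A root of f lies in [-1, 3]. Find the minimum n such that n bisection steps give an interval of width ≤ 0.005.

10

Width after n steps is 4/2^n. Need 2^n ≥ 4/0.005 = 800.
2^9 = 512 < 800 ≤ 2^10 = 1024, so n = 10.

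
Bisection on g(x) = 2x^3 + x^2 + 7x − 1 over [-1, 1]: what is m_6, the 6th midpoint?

0.15625

m = 0, g(m) = -1 (−); new bracket [0, 1]
m = 0.5, g(m) = 3 (+); new bracket [0, 0.5]
m = 0.25, g(m) = 0.84375 (+); new bracket [0, 0.25]
m = 0.125, g(m) = -0.1055 (−); new bracket [0.125, 0.25]
m = 0.1875, g(m) = 0.3608 (+); new bracket [0.125, 0.1875]
m = 0.15625, g(m) = 0.1258 (+); new bracket [0.125, 0.15625]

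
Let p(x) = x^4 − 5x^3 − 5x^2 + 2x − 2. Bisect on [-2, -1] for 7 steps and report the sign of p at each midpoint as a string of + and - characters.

+-+++++

x = -1.5 gives p = 5.6875, positive; keep [-1.5, -1]
x = -1.25 gives p = -0.105469, negative; keep [-1.5, -1.25]
x = -1.375 gives p = 2.369385, positive; keep [-1.375, -1.25]
x = -1.3125 gives p = 1.0342, positive; keep [-1.3125, -1.25]
x = -1.28125 gives p = 0.4409, positive; keep [-1.28125, -1.25]
x = -1.265625 gives p = 0.1619, positive; keep [-1.265625, -1.25]
x = -1.2578125 gives p = 0.0268, positive; keep [-1.2578125, -1.25]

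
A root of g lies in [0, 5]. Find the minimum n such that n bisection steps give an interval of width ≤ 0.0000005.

Width after n steps is 5/2^n. Need 2^n ≥ 5/0.0000005 = 10000000.
2^23 = 8388608 < 10000000 ≤ 2^24 = 16777216, so n = 24.

24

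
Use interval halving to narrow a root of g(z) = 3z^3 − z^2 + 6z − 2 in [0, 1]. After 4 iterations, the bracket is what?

z = 0.5 gives g = 1.125, positive; keep [0, 0.5]
z = 0.25 gives g = -0.515625, negative; keep [0.25, 0.5]
z = 0.375 gives g = 0.267578, positive; keep [0.25, 0.375]
z = 0.3125 gives g = -0.1311, negative; keep [0.3125, 0.375]

[0.3125, 0.375]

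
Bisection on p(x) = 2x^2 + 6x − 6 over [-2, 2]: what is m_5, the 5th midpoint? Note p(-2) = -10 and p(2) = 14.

0.875

midpoint 0: p = -6 < 0 → [0, 2]
midpoint 1: p = 2 > 0 → [0, 1]
midpoint 0.5: p = -2.5 < 0 → [0.5, 1]
midpoint 0.75: p = -0.375 < 0 → [0.75, 1]
midpoint 0.875: p = 0.7812 > 0 → [0.75, 0.875]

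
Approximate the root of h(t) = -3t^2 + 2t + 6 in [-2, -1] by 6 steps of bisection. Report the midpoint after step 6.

-1.109375

m = -1.5, h(m) = -3.75 (−); new bracket [-1.5, -1]
m = -1.25, h(m) = -1.1875 (−); new bracket [-1.25, -1]
m = -1.125, h(m) = -0.046875 (−); new bracket [-1.125, -1]
m = -1.0625, h(m) = 0.4883 (+); new bracket [-1.125, -1.0625]
m = -1.09375, h(m) = 0.2236 (+); new bracket [-1.125, -1.09375]
m = -1.109375, h(m) = 0.0891 (+); new bracket [-1.125, -1.109375]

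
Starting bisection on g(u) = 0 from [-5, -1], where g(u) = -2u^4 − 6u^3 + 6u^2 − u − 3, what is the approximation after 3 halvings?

u = -3 gives g = 54, positive; keep [-5, -3]
u = -4 gives g = -31, negative; keep [-4, -3]
u = -3.5 gives g = 31.125, positive; keep [-4, -3.5]

-3.5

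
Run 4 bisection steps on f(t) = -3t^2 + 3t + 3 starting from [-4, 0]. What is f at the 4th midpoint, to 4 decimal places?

-0.9375

midpoint -2: f = -15 < 0 → [-2, 0]
midpoint -1: f = -3 < 0 → [-1, 0]
midpoint -0.5: f = 0.75 > 0 → [-1, -0.5]
midpoint -0.75: f = -0.9375 < 0 → [-0.75, -0.5]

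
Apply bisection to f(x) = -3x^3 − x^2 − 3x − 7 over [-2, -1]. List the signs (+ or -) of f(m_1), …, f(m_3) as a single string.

m = -1.5, f(m) = 5.375 (+); new bracket [-1.5, -1]
m = -1.25, f(m) = 1.046875 (+); new bracket [-1.25, -1]
m = -1.125, f(m) = -0.619141 (−); new bracket [-1.25, -1.125]

++-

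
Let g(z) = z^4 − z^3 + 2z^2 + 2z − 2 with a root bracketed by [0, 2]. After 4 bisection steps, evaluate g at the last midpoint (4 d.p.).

-0.0603

midpoint 1: g = 2 > 0 → [0, 1]
midpoint 0.5: g = -0.5625 < 0 → [0.5, 1]
midpoint 0.75: g = 0.519531 > 0 → [0.5, 0.75]
midpoint 0.625: g = -0.0603 < 0 → [0.625, 0.75]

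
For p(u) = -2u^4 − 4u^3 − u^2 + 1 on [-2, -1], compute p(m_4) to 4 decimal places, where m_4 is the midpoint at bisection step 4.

-0.0523

u = -1.5 gives p = 2.125, positive; keep [-2, -1.5]
u = -1.75 gives p = 0.617188, positive; keep [-2, -1.75]
u = -1.875 gives p = -0.867676, negative; keep [-1.875, -1.75]
u = -1.8125 gives p = -0.0523, negative; keep [-1.8125, -1.75]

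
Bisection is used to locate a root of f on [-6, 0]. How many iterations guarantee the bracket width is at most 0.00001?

20

Width after n steps is 6/2^n. Need 2^n ≥ 6/0.00001 = 600000.
2^19 = 524288 < 600000 ≤ 2^20 = 1048576, so n = 20.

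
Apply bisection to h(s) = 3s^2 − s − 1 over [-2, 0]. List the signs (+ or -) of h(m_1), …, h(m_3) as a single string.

++-

midpoint -1: h = 3 > 0 → [-1, 0]
midpoint -0.5: h = 0.25 > 0 → [-0.5, 0]
midpoint -0.25: h = -0.5625 < 0 → [-0.5, -0.25]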